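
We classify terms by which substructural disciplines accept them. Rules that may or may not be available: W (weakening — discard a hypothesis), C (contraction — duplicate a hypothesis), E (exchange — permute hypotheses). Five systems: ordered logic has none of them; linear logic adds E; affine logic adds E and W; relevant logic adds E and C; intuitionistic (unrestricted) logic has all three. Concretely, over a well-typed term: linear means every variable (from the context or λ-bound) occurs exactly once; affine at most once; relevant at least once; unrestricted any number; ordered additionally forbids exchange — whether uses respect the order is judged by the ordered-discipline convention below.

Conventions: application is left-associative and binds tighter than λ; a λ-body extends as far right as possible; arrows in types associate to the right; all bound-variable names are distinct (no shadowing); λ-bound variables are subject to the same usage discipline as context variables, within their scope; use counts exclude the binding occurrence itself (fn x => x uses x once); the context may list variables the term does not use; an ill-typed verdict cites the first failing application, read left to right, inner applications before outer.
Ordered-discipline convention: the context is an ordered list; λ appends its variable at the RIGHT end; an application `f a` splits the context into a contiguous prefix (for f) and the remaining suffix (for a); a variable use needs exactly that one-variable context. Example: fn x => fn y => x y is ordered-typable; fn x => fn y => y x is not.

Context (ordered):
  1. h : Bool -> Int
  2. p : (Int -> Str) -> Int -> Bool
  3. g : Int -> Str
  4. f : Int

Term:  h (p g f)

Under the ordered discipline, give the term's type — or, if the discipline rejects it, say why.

term : Int
use counts: h: 1; p: 1; g: 1; f: 1
uses in reading order: h, p, g, f
typing: well-typed at Int
all disciplines: ordered ✓ · linear ✓ · affine ✓ · relevant ✓ · unrestricted ✓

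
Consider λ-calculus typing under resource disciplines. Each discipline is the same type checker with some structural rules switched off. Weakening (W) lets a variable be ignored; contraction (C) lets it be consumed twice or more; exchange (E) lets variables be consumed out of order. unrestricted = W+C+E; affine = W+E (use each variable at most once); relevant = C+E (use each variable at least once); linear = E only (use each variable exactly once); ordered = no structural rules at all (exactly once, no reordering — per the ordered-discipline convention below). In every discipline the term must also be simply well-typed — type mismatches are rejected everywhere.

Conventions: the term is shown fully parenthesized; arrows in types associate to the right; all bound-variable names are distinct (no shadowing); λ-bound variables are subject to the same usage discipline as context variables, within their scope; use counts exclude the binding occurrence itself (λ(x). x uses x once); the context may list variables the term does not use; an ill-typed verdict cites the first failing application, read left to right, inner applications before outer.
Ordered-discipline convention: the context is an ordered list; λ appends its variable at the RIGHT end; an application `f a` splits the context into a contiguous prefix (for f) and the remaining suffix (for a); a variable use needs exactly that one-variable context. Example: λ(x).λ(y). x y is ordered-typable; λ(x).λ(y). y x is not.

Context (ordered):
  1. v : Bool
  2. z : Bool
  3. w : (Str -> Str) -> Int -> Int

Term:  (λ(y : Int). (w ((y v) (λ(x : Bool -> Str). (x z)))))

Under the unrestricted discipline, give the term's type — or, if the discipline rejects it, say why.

not well-typed under unrestricted — a type mismatch blocks all five
variable uses: v ×1, z ×1, w ×1, y (λ-bound) ×1, x (λ-bound) ×1
uses in reading order: w, y, v, x, z
typing: ill-typed: can't apply a value of type Int
across the five disciplines: ordered ✗; linear ✗; affine ✗; relevant ✗; unrestricted ✗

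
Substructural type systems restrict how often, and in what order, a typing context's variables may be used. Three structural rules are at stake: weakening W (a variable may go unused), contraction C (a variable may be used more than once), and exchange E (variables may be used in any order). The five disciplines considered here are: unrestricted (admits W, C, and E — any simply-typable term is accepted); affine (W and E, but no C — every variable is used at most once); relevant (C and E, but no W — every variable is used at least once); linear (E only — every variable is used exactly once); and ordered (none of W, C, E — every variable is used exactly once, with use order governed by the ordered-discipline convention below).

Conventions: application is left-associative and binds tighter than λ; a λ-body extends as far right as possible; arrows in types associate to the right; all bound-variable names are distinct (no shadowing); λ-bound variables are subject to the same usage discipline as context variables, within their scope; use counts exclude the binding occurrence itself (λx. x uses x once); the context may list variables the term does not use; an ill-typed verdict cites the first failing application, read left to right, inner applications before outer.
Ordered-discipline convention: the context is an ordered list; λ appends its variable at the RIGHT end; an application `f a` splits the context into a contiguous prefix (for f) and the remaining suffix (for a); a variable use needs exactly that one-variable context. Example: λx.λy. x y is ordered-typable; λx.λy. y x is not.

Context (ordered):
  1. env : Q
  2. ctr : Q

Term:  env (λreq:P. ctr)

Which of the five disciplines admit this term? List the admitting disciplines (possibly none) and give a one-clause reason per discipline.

admitting disciplines: none
use counts: env=1; ctr=1; req (bound)=0
use order (left to right): env, ctr
typing: ill-typed: non-arrow in function slot: Q
ordered: ✗ — fails simple typing
linear: ✗ — a type mismatch blocks all five
affine: ✗ — the type mismatch rejects it
relevant: ✗ — not simply typable
unrestricted: ✗ — fails simple typing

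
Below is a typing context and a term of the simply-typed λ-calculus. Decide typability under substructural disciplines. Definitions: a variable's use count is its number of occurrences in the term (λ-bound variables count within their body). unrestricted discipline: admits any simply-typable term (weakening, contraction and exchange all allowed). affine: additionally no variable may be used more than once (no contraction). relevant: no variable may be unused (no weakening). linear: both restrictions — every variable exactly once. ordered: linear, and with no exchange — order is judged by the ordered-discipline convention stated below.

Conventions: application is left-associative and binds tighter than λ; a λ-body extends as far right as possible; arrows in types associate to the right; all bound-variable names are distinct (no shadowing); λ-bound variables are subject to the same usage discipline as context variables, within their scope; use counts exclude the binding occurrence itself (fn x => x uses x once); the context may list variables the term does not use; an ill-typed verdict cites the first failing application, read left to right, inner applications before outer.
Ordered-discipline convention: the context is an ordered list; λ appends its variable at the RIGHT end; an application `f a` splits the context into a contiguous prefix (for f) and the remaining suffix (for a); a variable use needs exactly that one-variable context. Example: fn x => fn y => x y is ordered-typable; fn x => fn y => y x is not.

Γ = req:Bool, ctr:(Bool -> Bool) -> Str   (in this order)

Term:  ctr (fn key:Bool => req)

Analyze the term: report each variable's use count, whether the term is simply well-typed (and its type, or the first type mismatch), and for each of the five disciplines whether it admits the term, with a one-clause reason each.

counts: req: 1×; ctr: 1×; key (λ-bound): 0×
order of uses: ctr, req
typing: well-typed — term : Str
ordered: ✗ — needs weakening: key unused
linear: ✗ — needs weakening: key unused
affine: ✓ — req, ctr, key: no repeats, contraction unneeded
relevant: ✗ — needs weakening: key unused
unrestricted: ✓ — type-checks (Str) and nothing is barred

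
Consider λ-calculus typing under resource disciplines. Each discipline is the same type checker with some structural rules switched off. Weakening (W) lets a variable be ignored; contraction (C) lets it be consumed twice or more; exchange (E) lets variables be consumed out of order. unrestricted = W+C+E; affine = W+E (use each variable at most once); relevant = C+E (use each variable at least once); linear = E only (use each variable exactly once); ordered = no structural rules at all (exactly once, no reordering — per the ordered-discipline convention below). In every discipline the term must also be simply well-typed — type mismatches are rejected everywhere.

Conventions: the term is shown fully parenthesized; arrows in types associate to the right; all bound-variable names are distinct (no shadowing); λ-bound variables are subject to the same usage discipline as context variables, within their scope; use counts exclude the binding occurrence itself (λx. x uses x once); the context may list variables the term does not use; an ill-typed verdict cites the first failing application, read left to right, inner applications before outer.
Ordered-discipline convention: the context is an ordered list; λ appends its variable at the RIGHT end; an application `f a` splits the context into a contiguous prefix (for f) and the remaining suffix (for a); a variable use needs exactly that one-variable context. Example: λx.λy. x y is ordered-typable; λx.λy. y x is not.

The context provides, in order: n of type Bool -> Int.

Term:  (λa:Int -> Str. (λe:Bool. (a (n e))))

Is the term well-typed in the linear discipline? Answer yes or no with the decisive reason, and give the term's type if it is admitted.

yes — single use per variable (n, a, e); term : (Int -> Str) -> Bool -> Str
counts: n ×1, a (bound) ×1, e (bound) ×1
uses in reading order: a, n, e
typing: ✓ — (Int -> Str) -> Bool -> Str
across the five disciplines: ordered ✗; linear ✓; affine ✓; relevant ✓; unrestricted ✓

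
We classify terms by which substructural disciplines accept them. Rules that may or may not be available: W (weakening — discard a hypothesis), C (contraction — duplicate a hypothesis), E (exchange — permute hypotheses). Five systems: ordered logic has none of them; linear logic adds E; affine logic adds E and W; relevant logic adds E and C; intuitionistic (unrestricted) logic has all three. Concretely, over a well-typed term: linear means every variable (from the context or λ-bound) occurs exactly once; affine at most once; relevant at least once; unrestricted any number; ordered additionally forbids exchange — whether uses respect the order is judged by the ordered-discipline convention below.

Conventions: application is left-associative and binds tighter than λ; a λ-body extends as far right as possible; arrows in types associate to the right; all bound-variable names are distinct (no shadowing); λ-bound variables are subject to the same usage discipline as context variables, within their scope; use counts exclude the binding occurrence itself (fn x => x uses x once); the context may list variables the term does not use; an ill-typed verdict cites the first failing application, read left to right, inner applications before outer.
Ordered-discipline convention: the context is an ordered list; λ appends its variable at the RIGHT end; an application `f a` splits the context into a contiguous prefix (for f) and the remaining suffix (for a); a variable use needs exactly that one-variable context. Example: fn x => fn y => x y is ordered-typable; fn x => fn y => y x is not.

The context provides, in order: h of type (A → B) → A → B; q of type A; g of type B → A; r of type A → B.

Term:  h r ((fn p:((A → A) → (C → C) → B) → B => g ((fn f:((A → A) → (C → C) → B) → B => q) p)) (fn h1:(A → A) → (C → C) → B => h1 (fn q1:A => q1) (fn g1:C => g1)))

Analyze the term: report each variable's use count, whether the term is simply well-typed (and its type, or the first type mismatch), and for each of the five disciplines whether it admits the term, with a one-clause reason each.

use counts: h=1, q=1, g=1, r=1, p (bound)=1, f (bound)=0, h1 (bound)=1, q1 (bound)=1, g1 (bound)=1
order of uses: h, r, g, q, p, h1, q1, g1
typing: ill-typed: an application expects B but receives A
ordered: ✗, a type mismatch blocks all five
linear: ✗, the type mismatch rejects it
affine: ✗, not simply typable
relevant: ✗, fails simple typing
unrestricted: ✗, a type mismatch blocks all five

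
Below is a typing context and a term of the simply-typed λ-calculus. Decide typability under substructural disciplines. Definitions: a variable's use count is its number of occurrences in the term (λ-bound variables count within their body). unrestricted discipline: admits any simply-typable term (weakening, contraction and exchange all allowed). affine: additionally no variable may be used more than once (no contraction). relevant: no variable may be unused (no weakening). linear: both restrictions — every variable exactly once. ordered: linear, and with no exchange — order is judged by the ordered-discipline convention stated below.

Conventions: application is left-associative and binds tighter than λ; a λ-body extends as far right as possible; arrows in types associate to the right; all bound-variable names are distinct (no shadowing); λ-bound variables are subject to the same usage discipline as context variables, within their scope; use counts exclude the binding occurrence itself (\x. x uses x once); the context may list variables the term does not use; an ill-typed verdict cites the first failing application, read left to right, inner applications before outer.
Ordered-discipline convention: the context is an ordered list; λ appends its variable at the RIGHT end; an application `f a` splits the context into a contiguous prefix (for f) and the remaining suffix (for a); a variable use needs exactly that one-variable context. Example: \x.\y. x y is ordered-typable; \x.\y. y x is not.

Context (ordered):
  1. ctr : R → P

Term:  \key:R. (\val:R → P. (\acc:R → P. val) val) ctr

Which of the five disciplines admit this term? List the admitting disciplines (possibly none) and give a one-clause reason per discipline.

admitted by: unrestricted
use counts: ctr=1, key (bound)=0, val (bound)=2, acc (bound)=0
use order (left to right): val, val, ctr
typing: the term checks, with type R → R → P
ordered: ✗, val ×2 used more than once (contraction); key, acc never used (weakening)
linear: ✗, val ×2 used more than once (contraction); key, acc never used (weakening)
affine: ✗, val ×2 used more than once (contraction)
relevant: ✗, key, acc never used (weakening)
unrestricted: ✓, type-checks (R → R → P) and nothing is barred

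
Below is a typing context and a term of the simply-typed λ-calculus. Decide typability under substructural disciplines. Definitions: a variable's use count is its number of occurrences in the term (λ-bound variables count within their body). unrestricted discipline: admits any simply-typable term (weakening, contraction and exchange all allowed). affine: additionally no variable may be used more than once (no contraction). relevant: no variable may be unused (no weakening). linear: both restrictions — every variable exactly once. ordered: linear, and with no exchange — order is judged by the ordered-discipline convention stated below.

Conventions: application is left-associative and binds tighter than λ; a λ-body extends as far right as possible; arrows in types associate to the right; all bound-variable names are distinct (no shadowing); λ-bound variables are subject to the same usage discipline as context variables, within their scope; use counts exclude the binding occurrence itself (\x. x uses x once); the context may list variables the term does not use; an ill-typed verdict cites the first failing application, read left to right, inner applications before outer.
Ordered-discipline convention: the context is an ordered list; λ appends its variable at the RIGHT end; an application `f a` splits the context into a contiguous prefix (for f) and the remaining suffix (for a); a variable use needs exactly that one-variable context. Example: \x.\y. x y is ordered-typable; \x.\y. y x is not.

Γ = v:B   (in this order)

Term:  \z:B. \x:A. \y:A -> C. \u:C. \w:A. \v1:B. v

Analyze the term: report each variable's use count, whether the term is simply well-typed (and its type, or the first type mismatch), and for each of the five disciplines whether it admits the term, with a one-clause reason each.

usage: v: 1; z (bound): 0; x (bound): 0; y (bound): 0; u (bound): 0; w (bound): 0; v1 (bound): 0
left-to-right use order: v
typing: ✓ — B -> A -> (A -> C) -> C -> A -> B -> B
ordered: ✗ — needs weakening: z, x, y, u, w, v1 unused
linear: ✗ — needs weakening: z, x, y, u, w, v1 unused
affine: ✓ — no duplicate uses among v, z, x, y, u, w, v1
relevant: ✗ — needs weakening: z, x, y, u, w, v1 unused
unrestricted: ✓ — type-checks (B -> A -> (A -> C) -> C -> A -> B -> B) and nothing is barred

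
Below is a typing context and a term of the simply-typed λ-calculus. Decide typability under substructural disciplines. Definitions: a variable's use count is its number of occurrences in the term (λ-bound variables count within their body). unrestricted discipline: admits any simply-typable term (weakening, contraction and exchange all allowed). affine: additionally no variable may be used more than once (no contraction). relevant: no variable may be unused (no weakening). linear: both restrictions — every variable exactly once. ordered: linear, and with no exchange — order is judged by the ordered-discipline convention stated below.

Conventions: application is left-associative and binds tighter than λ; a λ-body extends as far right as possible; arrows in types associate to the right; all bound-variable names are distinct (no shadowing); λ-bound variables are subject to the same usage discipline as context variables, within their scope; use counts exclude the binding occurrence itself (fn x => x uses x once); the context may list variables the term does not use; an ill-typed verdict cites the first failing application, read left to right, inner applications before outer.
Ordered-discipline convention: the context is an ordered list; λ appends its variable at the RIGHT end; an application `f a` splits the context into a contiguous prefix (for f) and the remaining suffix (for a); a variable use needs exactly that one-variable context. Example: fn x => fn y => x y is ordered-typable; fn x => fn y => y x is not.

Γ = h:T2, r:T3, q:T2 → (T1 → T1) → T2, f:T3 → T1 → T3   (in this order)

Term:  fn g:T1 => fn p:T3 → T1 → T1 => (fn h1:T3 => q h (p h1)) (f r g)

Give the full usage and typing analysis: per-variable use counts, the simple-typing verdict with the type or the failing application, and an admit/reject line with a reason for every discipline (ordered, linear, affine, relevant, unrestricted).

counts: h=1; r=1; q=1; f=1; g [bound]=1; p [bound]=1; h1 [bound]=1
uses in reading order: q, h, p, h1, f, r, g
typing: well-typed — term : T1 → (T3 → T1 → T1) → T2
ordered: ✗ — no contiguous prefix/suffix split fits q, h, p, h1, f, r, g
linear: ✓ — exactly-once usage across h, r, q, f, g, p, h1
affine: ✓ — at most one use each (h, r, q, f, g, p, h1)
relevant: ✓ — none of h, r, q, f, g, p, h1 goes unused
unrestricted: ✓ — well-typed at T1 → (T3 → T1 → T1) → T2; no restrictions here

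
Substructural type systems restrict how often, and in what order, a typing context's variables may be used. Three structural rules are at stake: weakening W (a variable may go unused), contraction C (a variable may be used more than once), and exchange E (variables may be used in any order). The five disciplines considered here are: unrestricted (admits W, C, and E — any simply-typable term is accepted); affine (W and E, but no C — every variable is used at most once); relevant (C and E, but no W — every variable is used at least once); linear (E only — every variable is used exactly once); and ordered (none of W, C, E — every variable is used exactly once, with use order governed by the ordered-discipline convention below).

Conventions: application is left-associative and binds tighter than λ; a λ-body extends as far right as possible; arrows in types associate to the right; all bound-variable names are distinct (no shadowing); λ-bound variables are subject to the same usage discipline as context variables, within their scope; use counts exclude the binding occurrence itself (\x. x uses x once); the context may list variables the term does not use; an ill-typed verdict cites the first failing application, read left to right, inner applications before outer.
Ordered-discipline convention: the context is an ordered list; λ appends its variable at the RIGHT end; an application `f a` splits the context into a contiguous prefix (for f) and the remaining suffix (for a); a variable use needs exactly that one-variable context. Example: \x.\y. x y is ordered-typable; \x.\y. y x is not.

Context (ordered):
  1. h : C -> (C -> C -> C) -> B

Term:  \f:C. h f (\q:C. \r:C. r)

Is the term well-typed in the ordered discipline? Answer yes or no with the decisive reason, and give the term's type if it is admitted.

no — q never used (weakening)
use counts: h ×1, f (bound) ×1, q (bound) ×0, r (bound) ×1
use order (left to right): h, f, r
typing: well-typed at C -> B
all disciplines: ordered ✗, linear ✗, affine ✓, relevant ✗, unrestricted ✓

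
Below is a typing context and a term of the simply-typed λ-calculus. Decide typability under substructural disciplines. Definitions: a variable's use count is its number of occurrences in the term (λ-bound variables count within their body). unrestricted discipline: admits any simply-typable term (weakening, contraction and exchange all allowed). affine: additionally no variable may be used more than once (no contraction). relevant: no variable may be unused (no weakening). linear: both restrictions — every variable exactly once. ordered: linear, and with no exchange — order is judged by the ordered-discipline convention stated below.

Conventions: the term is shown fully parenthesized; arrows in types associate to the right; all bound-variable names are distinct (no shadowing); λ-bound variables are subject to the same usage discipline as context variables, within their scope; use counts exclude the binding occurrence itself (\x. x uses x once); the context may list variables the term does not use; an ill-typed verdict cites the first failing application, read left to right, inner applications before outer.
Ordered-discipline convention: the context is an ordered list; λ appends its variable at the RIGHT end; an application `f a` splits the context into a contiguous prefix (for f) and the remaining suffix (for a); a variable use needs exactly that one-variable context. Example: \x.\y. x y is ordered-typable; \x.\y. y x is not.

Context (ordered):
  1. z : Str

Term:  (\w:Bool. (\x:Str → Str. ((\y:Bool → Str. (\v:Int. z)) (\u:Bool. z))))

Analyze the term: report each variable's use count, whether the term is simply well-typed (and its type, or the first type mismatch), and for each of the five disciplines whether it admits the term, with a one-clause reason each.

usage: z: 2; w (bound): 0; x (bound): 0; y (bound): 0; v (bound): 0; u (bound): 0
order of uses: z, z
typing: well-typed at Bool → (Str → Str) → Int → Str
ordered: ✗ — needs contraction — z ×2; unused: w, x, y, v, u — weakening required
linear: ✗ — needs contraction — z ×2; unused: w, x, y, v, u — weakening required
affine: ✗ — needs contraction — z ×2
relevant: ✗ — unused: w, x, y, v, u — weakening required
unrestricted: ✓ — simply typable at Bool → (Str → Str) → Int → Str; W, C, E all held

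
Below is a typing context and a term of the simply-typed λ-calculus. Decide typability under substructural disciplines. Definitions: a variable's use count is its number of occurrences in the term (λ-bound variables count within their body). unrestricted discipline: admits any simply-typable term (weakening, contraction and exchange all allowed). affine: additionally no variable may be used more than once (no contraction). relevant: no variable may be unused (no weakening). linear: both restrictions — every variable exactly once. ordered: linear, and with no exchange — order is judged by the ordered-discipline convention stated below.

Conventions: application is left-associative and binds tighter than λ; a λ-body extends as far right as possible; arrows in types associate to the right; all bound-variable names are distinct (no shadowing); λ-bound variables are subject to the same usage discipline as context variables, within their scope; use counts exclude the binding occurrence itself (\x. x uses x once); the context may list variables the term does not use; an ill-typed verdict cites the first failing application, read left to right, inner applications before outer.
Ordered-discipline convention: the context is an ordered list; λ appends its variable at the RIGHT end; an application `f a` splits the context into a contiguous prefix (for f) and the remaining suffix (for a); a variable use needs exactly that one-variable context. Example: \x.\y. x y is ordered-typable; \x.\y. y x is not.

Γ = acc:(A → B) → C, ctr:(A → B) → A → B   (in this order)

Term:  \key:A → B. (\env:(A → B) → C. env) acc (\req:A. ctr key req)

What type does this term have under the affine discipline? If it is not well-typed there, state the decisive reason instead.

term : (A → B) → C
use counts: acc ×1, ctr ×1, key (bound) ×1, env (bound) ×1, req (bound) ×1
uses in reading order: env, acc, ctr, key, req
typing: ✓ — (A → B) → C
summary: ordered ✓ · linear ✓ · affine ✓ · relevant ✓ · unrestricted ✓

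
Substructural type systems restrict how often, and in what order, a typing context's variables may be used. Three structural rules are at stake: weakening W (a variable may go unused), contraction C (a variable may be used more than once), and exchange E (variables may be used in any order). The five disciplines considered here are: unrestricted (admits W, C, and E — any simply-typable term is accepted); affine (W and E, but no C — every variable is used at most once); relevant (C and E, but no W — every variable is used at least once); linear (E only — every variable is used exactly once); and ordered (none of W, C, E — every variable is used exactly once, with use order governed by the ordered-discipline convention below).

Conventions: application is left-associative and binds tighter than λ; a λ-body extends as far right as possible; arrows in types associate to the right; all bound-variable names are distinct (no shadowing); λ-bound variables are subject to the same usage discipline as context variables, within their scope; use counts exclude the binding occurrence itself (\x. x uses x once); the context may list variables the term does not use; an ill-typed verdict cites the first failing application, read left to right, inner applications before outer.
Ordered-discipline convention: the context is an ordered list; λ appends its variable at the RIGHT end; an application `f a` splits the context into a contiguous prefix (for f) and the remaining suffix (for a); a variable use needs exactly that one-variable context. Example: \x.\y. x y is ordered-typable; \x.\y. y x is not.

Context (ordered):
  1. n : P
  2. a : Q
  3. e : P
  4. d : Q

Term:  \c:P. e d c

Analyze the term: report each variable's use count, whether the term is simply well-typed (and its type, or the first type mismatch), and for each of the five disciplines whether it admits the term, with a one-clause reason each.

variable uses: n: 0×, a: 0×, e: 1×, d: 1×, c [bound]: 1×
use order (left to right): e, d, c
typing: ill-typed: non-function type P applied to an argument
ordered: ✗, the type mismatch rejects it
linear: ✗, not simply typable
affine: ✗, fails simple typing
relevant: ✗, a type mismatch blocks all five
unrestricted: ✗, the type mismatch rejects it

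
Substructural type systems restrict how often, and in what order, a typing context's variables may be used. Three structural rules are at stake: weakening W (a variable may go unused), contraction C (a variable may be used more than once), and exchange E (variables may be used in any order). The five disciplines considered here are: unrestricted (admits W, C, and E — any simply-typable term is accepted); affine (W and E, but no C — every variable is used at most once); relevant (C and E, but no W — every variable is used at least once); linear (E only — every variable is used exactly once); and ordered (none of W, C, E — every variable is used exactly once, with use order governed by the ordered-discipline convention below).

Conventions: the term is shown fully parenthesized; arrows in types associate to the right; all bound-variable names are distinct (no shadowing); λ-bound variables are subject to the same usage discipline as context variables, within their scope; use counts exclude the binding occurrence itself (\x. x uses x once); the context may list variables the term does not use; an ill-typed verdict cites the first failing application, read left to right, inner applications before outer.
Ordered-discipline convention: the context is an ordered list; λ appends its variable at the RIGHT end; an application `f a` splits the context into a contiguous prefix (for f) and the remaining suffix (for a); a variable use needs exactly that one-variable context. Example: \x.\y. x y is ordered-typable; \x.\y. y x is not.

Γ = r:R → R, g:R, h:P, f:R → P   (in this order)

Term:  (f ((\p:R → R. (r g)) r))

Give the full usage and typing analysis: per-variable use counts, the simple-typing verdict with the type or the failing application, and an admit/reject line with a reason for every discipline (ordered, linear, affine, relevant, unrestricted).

counts: r ×2, g ×1, h ×0, f ×1, p [bound] ×0
uses in reading order: f, r, g, r
typing: well-typed at P
ordered: ✗ — uses contraction: r ×2; h, p never used (weakening)
linear: ✗ — uses contraction: r ×2; h, p never used (weakening)
affine: ✗ — uses contraction: r ×2
relevant: ✗ — h, p never used (weakening)
unrestricted: ✓ — type-checks (P) and nothing is barred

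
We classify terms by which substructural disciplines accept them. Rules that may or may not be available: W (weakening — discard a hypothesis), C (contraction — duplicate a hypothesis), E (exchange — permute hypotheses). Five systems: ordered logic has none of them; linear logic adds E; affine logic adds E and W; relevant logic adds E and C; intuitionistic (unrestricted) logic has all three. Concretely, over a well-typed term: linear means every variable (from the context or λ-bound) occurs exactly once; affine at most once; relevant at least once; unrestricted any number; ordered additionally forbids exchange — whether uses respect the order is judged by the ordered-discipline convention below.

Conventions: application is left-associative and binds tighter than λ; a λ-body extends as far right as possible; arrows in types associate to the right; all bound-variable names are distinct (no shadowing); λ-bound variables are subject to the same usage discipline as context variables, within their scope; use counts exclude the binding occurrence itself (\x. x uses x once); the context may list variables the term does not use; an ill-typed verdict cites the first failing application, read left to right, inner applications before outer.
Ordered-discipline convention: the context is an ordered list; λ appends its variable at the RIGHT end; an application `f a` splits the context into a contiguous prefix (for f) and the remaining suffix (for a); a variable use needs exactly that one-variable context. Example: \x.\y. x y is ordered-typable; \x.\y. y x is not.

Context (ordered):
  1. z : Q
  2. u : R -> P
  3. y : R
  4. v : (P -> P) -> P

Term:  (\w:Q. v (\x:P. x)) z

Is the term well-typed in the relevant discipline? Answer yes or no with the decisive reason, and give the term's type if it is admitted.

no — u, y, w never used (weakening)
use counts: z ×1; u ×0; y ×0; v ×1; w (bound) ×0; x (bound) ×1
uses in reading order: v, x, z
typing: well-typed — term : P
per-discipline verdicts: ordered ✗, linear ✗, affine ✓, relevant ✗, unrestricted ✓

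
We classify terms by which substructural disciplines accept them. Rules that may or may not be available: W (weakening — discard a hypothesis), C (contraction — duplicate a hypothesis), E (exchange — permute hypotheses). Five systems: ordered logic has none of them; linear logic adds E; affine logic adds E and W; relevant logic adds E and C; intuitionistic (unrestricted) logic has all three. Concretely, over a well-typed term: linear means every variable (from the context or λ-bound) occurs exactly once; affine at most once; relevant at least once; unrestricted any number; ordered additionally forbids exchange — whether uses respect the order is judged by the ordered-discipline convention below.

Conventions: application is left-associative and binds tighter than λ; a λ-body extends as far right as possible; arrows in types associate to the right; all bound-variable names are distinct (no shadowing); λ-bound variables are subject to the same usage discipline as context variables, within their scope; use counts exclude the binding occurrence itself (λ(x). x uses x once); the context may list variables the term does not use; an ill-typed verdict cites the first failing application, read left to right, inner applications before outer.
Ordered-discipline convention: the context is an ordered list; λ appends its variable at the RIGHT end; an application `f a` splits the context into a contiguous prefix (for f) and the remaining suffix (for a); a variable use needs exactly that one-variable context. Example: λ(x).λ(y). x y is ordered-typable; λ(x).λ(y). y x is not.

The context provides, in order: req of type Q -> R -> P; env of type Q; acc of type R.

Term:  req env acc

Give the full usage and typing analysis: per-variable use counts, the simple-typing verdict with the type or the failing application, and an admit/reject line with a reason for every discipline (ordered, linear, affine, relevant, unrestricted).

variable uses: req=1; env=1; acc=1
uses in reading order: req, env, acc
typing: the term checks, with type P
ordered ✓ (one use each (req, env, acc); ordered split holds)
linear ✓ (req, env, acc: one use apiece)
affine ✓ (req, env, acc: no repeats, contraction unneeded)
relevant ✓ (none of req, env, acc goes unused)
unrestricted ✓ (well-typed at P; no restrictions here)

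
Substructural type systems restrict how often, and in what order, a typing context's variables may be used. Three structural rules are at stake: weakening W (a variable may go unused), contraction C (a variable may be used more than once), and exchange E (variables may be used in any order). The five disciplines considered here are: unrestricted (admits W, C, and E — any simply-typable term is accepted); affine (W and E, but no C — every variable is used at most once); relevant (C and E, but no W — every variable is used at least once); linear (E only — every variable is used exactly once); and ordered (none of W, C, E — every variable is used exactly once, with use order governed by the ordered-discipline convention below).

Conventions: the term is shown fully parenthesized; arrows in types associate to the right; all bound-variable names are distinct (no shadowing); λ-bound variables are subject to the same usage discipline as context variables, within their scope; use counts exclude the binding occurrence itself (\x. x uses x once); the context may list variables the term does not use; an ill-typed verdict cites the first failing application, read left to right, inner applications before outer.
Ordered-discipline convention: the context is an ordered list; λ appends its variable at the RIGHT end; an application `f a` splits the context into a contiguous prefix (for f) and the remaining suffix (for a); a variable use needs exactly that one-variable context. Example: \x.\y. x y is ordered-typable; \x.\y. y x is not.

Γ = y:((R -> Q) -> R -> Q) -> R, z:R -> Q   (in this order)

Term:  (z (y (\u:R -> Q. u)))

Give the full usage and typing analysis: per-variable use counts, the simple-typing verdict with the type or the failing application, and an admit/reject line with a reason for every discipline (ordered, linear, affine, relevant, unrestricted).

usage: y=1; z=1; u (λ-bound)=1
left-to-right use order: z, y, u
typing: the term checks, with type Q
ordered ✗ (no ordered split (uses run z, y, u))
linear ✓ (exactly-once usage across y, z, u)
affine ✓ (at most one use each (y, z, u))
relevant ✓ (every one of y, z, u appears)
unrestricted ✓ (simply typable at Q; W, C, E all held)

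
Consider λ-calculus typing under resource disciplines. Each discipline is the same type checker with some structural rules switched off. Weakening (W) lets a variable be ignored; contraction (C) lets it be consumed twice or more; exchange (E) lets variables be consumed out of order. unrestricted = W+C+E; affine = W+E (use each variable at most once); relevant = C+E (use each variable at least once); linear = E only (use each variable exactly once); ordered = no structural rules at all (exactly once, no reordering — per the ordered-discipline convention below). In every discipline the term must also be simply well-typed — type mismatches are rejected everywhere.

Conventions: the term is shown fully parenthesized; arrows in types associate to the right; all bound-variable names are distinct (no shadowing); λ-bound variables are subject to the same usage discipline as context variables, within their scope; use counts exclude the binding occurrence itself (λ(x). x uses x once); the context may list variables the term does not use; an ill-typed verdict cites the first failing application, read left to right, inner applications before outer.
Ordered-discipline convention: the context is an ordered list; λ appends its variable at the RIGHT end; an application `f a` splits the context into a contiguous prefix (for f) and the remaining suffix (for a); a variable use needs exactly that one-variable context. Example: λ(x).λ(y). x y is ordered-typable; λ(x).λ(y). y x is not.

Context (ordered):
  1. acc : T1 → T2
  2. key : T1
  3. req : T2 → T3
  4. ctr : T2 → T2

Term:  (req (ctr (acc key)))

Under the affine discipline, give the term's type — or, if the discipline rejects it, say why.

term : T3
usage: acc ×1; key ×1; req ×1; ctr ×1
uses in reading order: req, ctr, acc, key
typing: the term checks, with type T3
across the five disciplines: ordered ✗; linear ✓; affine ✓; relevant ✓; unrestricted ✓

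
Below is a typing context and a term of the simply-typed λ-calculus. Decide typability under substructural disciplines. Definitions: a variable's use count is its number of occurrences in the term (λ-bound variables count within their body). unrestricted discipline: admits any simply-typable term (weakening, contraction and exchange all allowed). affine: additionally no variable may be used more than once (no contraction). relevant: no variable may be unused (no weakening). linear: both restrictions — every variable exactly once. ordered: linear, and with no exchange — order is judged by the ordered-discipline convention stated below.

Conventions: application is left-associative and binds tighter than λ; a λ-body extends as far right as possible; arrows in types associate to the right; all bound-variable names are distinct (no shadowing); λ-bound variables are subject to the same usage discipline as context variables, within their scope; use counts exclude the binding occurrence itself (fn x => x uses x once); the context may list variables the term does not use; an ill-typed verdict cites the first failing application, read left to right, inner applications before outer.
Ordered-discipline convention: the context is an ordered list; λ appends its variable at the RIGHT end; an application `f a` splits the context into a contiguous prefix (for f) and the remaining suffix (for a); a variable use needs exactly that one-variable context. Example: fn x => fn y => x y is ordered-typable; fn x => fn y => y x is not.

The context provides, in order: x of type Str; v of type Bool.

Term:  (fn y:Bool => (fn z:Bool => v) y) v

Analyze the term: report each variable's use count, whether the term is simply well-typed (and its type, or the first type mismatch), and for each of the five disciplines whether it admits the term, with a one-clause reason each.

variable uses: x: 0×, v: 2×, y (bound): 1×, z (bound): 0×
use order (left to right): v, y, v
typing: ✓ — Bool
ordered ✗ (needs contraction — v ×2; needs weakening: x, z unused)
linear ✗ (needs contraction — v ×2; needs weakening: x, z unused)
affine ✗ (needs contraction — v ×2)
relevant ✗ (needs weakening: x, z unused)
unrestricted ✓ (well-typed at Bool; no restrictions here)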